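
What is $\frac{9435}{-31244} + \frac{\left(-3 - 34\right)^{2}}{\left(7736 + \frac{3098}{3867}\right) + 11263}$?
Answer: $- \frac{527807169273}{2295566385364} \approx -0.22992$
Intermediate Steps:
$\frac{9435}{-31244} + \frac{\left(-3 - 34\right)^{2}}{\left(7736 + \frac{3098}{3867}\right) + 11263} = 9435 \left(- \frac{1}{31244}\right) + \frac{\left(-37\right)^{2}}{\left(7736 + 3098 \cdot \frac{1}{3867}\right) + 11263} = - \frac{9435}{31244} + \frac{1369}{\left(7736 + \frac{3098}{3867}\right) + 11263} = - \frac{9435}{31244} + \frac{1369}{\frac{29918210}{3867} + 11263} = - \frac{9435}{31244} + \frac{1369}{\frac{73472231}{3867}} = - \frac{9435}{31244} + 1369 \cdot \frac{3867}{73472231} = - \frac{9435}{31244} + \frac{5293923}{73472231} = - \frac{527807169273}{2295566385364}$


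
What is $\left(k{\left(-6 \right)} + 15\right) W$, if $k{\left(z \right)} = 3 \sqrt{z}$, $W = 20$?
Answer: $300 + 60 i \sqrt{6} \approx 300.0 + 146.97 i$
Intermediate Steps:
$\left(k{\left(-6 \right)} + 15\right) W = \left(3 \sqrt{-6} + 15\right) 20 = \left(3 i \sqrt{6} + 15\right) 20 = \left(15 + 3 i \sqrt{6}\right) 20 = 300 + 60 i \sqrt{6}$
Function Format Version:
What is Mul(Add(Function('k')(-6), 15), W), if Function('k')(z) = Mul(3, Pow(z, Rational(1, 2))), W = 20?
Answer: Add(300, Mul(60, I, Pow(6, Rational(1, 2)))) ≈ Add(300.00, Mul(146.97, I))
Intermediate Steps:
Mul(Add(Function('k')(-6), 15), W) = Mul(Add(Mul(3, Pow(-6, Rational(1, 2))), 15), 20) = Mul(Add(Mul(3, Mul(I, Pow(6, Rational(1, 2)))), 15), 20) = Mul(Add(Mul(3, I, Pow(6, Rational(1, 2))), 15), 20) = Mul(Add(15, Mul(3, I, Pow(6, Rational(1, 2)))), 20) = Add(300, Mul(60, I, Pow(6, Rational(1, 2))))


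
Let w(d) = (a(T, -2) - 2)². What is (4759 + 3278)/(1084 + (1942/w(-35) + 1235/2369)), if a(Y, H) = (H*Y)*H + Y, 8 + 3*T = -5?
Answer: 95978890773/12992898853 ≈ 7.3870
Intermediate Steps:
T = -13/3 (T = -8/3 + (⅓)*(-5) = -8/3 - 5/3 = -13/3 ≈ -4.3333)
a(Y, H) = Y + Y*H² (a(Y, H) = Y*H² + Y = Y + Y*H²)
w(d) = 5041/9 (w(d) = (-13*(1 + (-2)²)/3 - 2)² = (-13*(1 + 4)/3 - 2)² = (-13/3*5 - 2)² = (-65/3 - 2)² = (-71/3)² = 5041/9)
(4759 + 3278)/(1084 + (1942/w(-35) + 1235/2369)) = (4759 + 3278)/(1084 + (1942/(5041/9) + 1235/2369)) = 8037/(1084 + (1942*(9/5041) + 1235*(1/2369))) = 8037/(1084 + (17478/5041 + 1235/2369)) = 8037/(1084 + 47631017/11942129) = 8037/(12992898853/11942129) = 8037*(11942129/12992898853) = 95978890773/12992898853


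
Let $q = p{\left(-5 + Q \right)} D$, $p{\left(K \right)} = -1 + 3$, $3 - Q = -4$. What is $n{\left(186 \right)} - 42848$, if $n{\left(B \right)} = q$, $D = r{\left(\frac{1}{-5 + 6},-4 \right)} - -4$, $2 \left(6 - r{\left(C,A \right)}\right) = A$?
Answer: $-42824$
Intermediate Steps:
$Q = 7$ ($Q = 3 - -4 = 3 + 4 = 7$)
$r{\left(C,A \right)} = 6 - \frac{A}{2}$
$p{\left(K \right)} = 2$
$D = 12$ ($D = \left(6 - -2\right) - -4 = \left(6 + 2\right) + 4 = 8 + 4 = 12$)
$q = 24$ ($q = 2 \cdot 12 = 24$)
$n{\left(B \right)} = 24$
$n{\left(186 \right)} - 42848 = 24 - 42848 = -42824$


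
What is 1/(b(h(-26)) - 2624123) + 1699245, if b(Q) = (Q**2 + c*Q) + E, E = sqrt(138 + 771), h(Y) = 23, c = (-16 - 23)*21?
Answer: 11864878957646174309/6982441588852 - 3*sqrt(101)/6982441588852 ≈ 1.6992e+6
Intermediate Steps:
c = -819 (c = -39*21 = -819)
E = 3*sqrt(101) (E = sqrt(909) = 3*sqrt(101) ≈ 30.150)
b(Q) = Q**2 - 819*Q + 3*sqrt(101) (b(Q) = (Q**2 - 819*Q) + 3*sqrt(101) = Q**2 - 819*Q + 3*sqrt(101))
1/(b(h(-26)) - 2624123) + 1699245 = 1/((23**2 - 819*23 + 3*sqrt(101)) - 2624123) + 1699245 = 1/((529 - 18837 + 3*sqrt(101)) - 2624123) + 1699245 = 1/((-18308 + 3*sqrt(101)) - 2624123) + 1699245 = 1/(-2642431 + 3*sqrt(101)) + 1699245 = 1699245 + 1/(-2642431 + 3*sqrt(101))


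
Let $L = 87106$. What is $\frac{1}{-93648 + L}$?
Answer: $- \frac{1}{6542} \approx -0.00015286$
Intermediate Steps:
$\frac{1}{-93648 + L} = \frac{1}{-93648 + 87106} = \frac{1}{-6542} = - \frac{1}{6542}$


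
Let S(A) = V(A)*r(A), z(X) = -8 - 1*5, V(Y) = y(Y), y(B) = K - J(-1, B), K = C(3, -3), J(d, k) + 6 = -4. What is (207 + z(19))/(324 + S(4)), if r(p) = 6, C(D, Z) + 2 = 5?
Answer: 97/201 ≈ 0.48259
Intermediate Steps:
J(d, k) = -10 (J(d, k) = -6 - 4 = -10)
C(D, Z) = 3 (C(D, Z) = -2 + 5 = 3)
K = 3
y(B) = 13 (y(B) = 3 - 1*(-10) = 3 + 10 = 13)
V(Y) = 13
z(X) = -13 (z(X) = -8 - 5 = -13)
S(A) = 78 (S(A) = 13*6 = 78)
(207 + z(19))/(324 + S(4)) = (207 - 13)/(324 + 78) = 194/402 = 194*(1/402) = 97/201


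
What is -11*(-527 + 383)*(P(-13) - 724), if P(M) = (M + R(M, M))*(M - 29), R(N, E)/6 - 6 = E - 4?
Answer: 4108896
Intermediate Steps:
R(N, E) = 12 + 6*E (R(N, E) = 36 + 6*(E - 4) = 36 + 6*(-4 + E) = 36 + (-24 + 6*E) = 12 + 6*E)
P(M) = (-29 + M)*(12 + 7*M) (P(M) = (M + (12 + 6*M))*(M - 29) = (12 + 7*M)*(-29 + M) = (-29 + M)*(12 + 7*M))
-11*(-527 + 383)*(P(-13) - 724) = -11*(-527 + 383)*((-348 - 191*(-13) + 7*(-13)**2) - 724) = -(-1584)*((-348 + 2483 + 7*169) - 724) = -(-1584)*((-348 + 2483 + 1183) - 724) = -(-1584)*(3318 - 724) = -(-1584)*2594 = -11*(-373536) = 4108896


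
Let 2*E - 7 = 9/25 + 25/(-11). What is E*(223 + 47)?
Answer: 37773/55 ≈ 686.78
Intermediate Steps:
E = 1399/550 (E = 7/2 + (9/25 + 25/(-11))/2 = 7/2 + (9*(1/25) + 25*(-1/11))/2 = 7/2 + (9/25 - 25/11)/2 = 7/2 + (1/2)*(-526/275) = 7/2 - 263/275 = 1399/550 ≈ 2.5436)
E*(223 + 47) = 1399*(223 + 47)/550 = (1399/550)*270 = 37773/55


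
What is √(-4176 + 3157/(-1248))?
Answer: I*√406754790/312 ≈ 64.642*I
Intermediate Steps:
√(-4176 + 3157/(-1248)) = √(-4176 + 3157*(-1/1248)) = √(-4176 - 3157/1248) = √(-5214805/1248) = I*√406754790/312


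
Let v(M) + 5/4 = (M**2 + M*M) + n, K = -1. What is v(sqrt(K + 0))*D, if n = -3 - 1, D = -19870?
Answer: 288115/2 ≈ 1.4406e+5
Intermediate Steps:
n = -4
v(M) = -21/4 + 2*M**2 (v(M) = -5/4 + ((M**2 + M*M) - 4) = -5/4 + ((M**2 + M**2) - 4) = -5/4 + (2*M**2 - 4) = -5/4 + (-4 + 2*M**2) = -21/4 + 2*M**2)
v(sqrt(K + 0))*D = (-21/4 + 2*(sqrt(-1 + 0))**2)*(-19870) = (-21/4 + 2*(sqrt(-1))**2)*(-19870) = (-21/4 + 2*I**2)*(-19870) = (-21/4 + 2*(-1))*(-19870) = (-21/4 - 2)*(-19870) = -29/4*(-19870) = 288115/2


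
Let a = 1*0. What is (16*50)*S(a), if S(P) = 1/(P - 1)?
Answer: -800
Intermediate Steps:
a = 0
S(P) = 1/(-1 + P)
(16*50)*S(a) = (16*50)/(-1 + 0) = 800/(-1) = 800*(-1) = -800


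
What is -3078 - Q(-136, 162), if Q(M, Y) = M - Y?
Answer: -2780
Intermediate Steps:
-3078 - Q(-136, 162) = -3078 - (-136 - 1*162) = -3078 - (-136 - 162) = -3078 - 1*(-298) = -3078 + 298 = -2780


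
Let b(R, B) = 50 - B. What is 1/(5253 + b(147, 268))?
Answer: 1/5035 ≈ 0.00019861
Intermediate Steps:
1/(5253 + b(147, 268)) = 1/(5253 + (50 - 1*268)) = 1/(5253 + (50 - 268)) = 1/(5253 - 218) = 1/5035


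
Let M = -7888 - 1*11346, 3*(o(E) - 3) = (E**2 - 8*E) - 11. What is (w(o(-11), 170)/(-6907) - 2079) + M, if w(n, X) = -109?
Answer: -147208782/6907 ≈ -21313.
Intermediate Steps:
o(E) = -2/3 - 8*E/3 + E**2/3 (o(E) = 3 + ((E**2 - 8*E) - 11)/3 = 3 + (-11 + E**2 - 8*E)/3 = 3 + (-11/3 - 8*E/3 + E**2/3) = -2/3 - 8*E/3 + E**2/3)
M = -19234 (M = -7888 - 11346 = -19234)
(w(o(-11), 170)/(-6907) - 2079) + M = (-109/(-6907) - 2079) - 19234 = (-109*(-1/6907) - 2079) - 19234 = (109/6907 - 2079) - 19234 = -14359544/6907 - 19234 = -147208782/6907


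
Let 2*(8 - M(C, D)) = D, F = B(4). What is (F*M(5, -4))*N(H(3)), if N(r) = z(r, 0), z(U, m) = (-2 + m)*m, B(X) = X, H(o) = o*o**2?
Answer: 0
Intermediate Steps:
H(o) = o**3
F = 4
z(U, m) = m*(-2 + m)
M(C, D) = 8 - D/2
N(r) = 0 (N(r) = 0*(-2 + 0) = 0*(-2) = 0)
(F*M(5, -4))*N(H(3)) = (4*(8 - 1/2*(-4)))*0 = (4*(8 + 2))*0 = (4*10)*0 = 40*0 = 0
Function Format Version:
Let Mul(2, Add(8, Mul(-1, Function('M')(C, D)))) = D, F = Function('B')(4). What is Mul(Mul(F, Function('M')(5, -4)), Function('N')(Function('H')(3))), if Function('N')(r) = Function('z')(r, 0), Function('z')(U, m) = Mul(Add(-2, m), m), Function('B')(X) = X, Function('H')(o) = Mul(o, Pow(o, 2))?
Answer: 0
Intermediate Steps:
Function('H')(o) = Pow(o, 3)
F = 4
Function('z')(U, m) = Mul(m, Add(-2, m))
Function('M')(C, D) = Add(8, Mul(Rational(-1, 2), D))
Function('N')(r) = 0 (Function('N')(r) = Mul(0, Add(-2, 0)) = Mul(0, -2) = 0)
Mul(Mul(F, Function('M')(5, -4)), Function('N')(Function('H')(3))) = Mul(Mul(4, Add(8, Mul(Rational(-1, 2), -4))), 0) = Mul(Mul(4, Add(8, 2)), 0) = Mul(Mul(4, 10), 0) = Mul(40, 0) = 0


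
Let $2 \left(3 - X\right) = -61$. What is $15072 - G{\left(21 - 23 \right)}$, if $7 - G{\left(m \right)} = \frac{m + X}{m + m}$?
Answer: $\frac{120457}{8} \approx 15057.0$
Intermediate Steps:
$X = \frac{67}{2}$ ($X = 3 - - \frac{61}{2} = 3 + \frac{61}{2} = \frac{67}{2} \approx 33.5$)
$G{\left(m \right)} = 7 - \frac{\frac{67}{2} + m}{2 m}$ ($G{\left(m \right)} = 7 - \frac{m + \frac{67}{2}}{m + m} = 7 - \frac{\frac{67}{2} + m}{2 m}$)
$15072 - G{\left(21 - 23 \right)} = 15072 - \frac{-67 + 26 \left(21 - 23\right)}{4 \left(21 - 23\right)} = 15072 - \frac{-67 + 26 \left(-2\right)}{4 \left(-2\right)} = 15072 - \frac{1}{4} \left(- \frac{1}{2}\right) \left(-67 - 52\right) = 15072 - \frac{1}{4} \left(- \frac{1}{2}\right) \left(-119\right) = 15072 - \frac{119}{8} = \frac{120457}{8}$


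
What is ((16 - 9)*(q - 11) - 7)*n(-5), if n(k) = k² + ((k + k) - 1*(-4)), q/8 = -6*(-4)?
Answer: 23940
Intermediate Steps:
q = 192 (q = 8*(-6*(-4)) = 8*24 = 192)
n(k) = 4 + k² + 2*k (n(k) = k² + (2*k + 4) = k² + (4 + 2*k) = 4 + k² + 2*k)
((16 - 9)*(q - 11) - 7)*n(-5) = ((16 - 9)*(192 - 11) - 7)*(4 + (-5)² + 2*(-5)) = (7*181 - 7)*(4 + 25 - 10) = (1267 - 7)*19 = 1260*19 = 23940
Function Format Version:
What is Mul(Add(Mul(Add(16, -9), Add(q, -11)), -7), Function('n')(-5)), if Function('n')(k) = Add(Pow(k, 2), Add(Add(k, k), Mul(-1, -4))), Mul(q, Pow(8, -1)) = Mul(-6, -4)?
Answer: 23940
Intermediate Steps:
q = 192 (q = Mul(8, Mul(-6, -4)) = Mul(8, 24) = 192)
Function('n')(k) = Add(4, Pow(k, 2), Mul(2, k)) (Function('n')(k) = Add(Pow(k, 2), Add(Mul(2, k), 4)) = Add(Pow(k, 2), Add(4, Mul(2, k))) = Add(4, Pow(k, 2), Mul(2, k)))
Mul(Add(Mul(Add(16, -9), Add(q, -11)), -7), Function('n')(-5)) = Mul(Add(Mul(Add(16, -9), Add(192, -11)), -7), Add(4, Pow(-5, 2), Mul(2, -5))) = Mul(Add(Mul(7, 181), -7), Add(4, 25, -10)) = Mul(Add(1267, -7), 19) = Mul(1260, 19) = 23940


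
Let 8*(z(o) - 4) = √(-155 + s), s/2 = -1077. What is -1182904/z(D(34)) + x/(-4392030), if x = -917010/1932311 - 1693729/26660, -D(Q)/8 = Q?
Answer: -81276381497139763148911/894561510451111800 + 9463232*I*√2309/3333 ≈ -90856.0 + 1.3643e+5*I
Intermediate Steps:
s = -2154 (s = 2*(-1077) = -2154)
D(Q) = -8*Q
z(o) = 4 + I*√2309/8 (z(o) = 4 + √(-155 - 2154)/8 = 4 + √(-2309)/8 = 4 + (I*√2309)/8 = 4 + I*√2309/8)
x = -3297258664319/51515411260 (x = -917010*1/1932311 - 1693729*1/26660 = -917010/1932311 - 1693729/26660 = -3297258664319/51515411260 ≈ -64.005)
-1182904/z(D(34)) + x/(-4392030) = -1182904/(4 + I*√2309/8) - 3297258664319/51515411260/(-4392030) = -1182904/(4 + I*√2309/8) - 3297258664319/51515411260*(-1/4392030) = -1182904/(4 + I*√2309/8) + 11734016599/805185877993800 = 11734016599/805185877993800 - 1182904/(4 + I*√2309/8)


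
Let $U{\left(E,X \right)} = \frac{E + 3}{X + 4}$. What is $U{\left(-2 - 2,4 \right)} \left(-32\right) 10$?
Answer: $40$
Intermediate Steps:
$U{\left(E,X \right)} = \frac{3 + E}{4 + X}$
$U{\left(-2 - 2,4 \right)} \left(-32\right) 10 = \frac{3 - 4}{4 + 4} \left(-32\right) 10 = \frac{3 - 4}{8} \left(-32\right) 10 = \frac{1}{8} \left(-1\right) \left(-32\right) 10 = \left(- \frac{1}{8}\right) \left(-32\right) 10 = 4 \cdot 10 = 40$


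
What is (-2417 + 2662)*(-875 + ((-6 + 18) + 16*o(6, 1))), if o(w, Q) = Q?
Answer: -207515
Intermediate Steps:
(-2417 + 2662)*(-875 + ((-6 + 18) + 16*o(6, 1))) = (-2417 + 2662)*(-875 + ((-6 + 18) + 16*1)) = 245*(-875 + (12 + 16)) = 245*(-875 + 28) = 245*(-847) = -207515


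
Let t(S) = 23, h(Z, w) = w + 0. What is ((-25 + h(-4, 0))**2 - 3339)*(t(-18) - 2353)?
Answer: 6323620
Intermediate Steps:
h(Z, w) = w
((-25 + h(-4, 0))**2 - 3339)*(t(-18) - 2353) = ((-25 + 0)**2 - 3339)*(23 - 2353) = ((-25)**2 - 3339)*(-2330) = (625 - 3339)*(-2330) = -2714*(-2330) = 6323620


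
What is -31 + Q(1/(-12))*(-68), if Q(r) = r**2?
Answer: -1133/36 ≈ -31.472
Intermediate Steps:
-31 + Q(1/(-12))*(-68) = -31 + (1/(-12))**2*(-68) = -31 + (-1/12)**2*(-68) = -31 + (1/144)*(-68) = -31 - 17/36 = -1133/36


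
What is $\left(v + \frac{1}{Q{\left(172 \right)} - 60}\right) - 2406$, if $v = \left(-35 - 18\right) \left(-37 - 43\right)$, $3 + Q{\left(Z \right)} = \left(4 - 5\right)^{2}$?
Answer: $\frac{113707}{62} \approx 1834.0$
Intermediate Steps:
$Q{\left(Z \right)} = -2$ ($Q{\left(Z \right)} = -3 + \left(4 - 5\right)^{2} = -3 + \left(-1\right)^{2} = -3 + 1 = -2$)
$v = 4240$ ($v = \left(-53\right) \left(-80\right) = 4240$)
$\left(v + \frac{1}{Q{\left(172 \right)} - 60}\right) - 2406 = \left(4240 + \frac{1}{-2 - 60}\right) - 2406 = \left(4240 + \frac{1}{-62}\right) - 2406 = \left(4240 - \frac{1}{62}\right) - 2406 = \frac{262879}{62} - 2406 = \frac{113707}{62}$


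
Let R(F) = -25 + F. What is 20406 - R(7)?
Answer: 20424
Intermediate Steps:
20406 - R(7) = 20406 - (-25 + 7) = 20406 - 1*(-18) = 20406 + 18 = 20424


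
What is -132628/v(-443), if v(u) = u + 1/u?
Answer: 29377102/98125 ≈ 299.38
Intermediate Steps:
-132628/v(-443) = -132628/(-443 + 1/(-443)) = -132628/(-443 - 1/443) = -132628/(-196250/443) = -132628*(-443/196250) = 29377102/98125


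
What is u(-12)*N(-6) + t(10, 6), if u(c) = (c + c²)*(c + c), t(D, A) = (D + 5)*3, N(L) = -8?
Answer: 25389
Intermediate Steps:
t(D, A) = 15 + 3*D (t(D, A) = (5 + D)*3 = 15 + 3*D)
u(c) = 2*c*(c + c²) (u(c) = (c + c²)*(2*c) = 2*c*(c + c²))
u(-12)*N(-6) + t(10, 6) = (2*(-12)²*(1 - 12))*(-8) + (15 + 3*10) = (2*144*(-11))*(-8) + (15 + 30) = -3168*(-8) + 45 = 25344 + 45 = 25389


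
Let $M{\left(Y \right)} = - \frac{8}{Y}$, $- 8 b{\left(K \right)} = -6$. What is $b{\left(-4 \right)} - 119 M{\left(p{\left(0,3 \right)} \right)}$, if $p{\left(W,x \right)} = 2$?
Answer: $\frac{1907}{4} \approx 476.75$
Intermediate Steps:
$b{\left(K \right)} = \frac{3}{4}$ ($b{\left(K \right)} = \left(- \frac{1}{8}\right) \left(-6\right) = \frac{3}{4}$)
$b{\left(-4 \right)} - 119 M{\left(p{\left(0,3 \right)} \right)} = \frac{3}{4} - 119 \left(- \frac{8}{2}\right) = \frac{3}{4} - 119 \left(\left(-8\right) \frac{1}{2}\right) = \frac{3}{4} - -476 = \frac{3}{4} + 476 = \frac{1907}{4}$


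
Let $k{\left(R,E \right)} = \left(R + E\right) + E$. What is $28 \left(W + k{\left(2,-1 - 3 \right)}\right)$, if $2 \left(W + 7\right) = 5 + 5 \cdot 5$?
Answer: $56$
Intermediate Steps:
$W = 8$ ($W = -7 + \frac{5 + 5 \cdot 5}{2} = -7 + \frac{5 + 25}{2} = -7 + \frac{1}{2} \cdot 30 = -7 + 15 = 8$)
$k{\left(R,E \right)} = R + 2 E$ ($k{\left(R,E \right)} = \left(E + R\right) + E = R + 2 E$)
$28 \left(W + k{\left(2,-1 - 3 \right)}\right) = 28 \left(8 + \left(2 + 2 \left(-1 - 3\right)\right)\right) = 28 \left(8 + \left(2 + 2 \left(-4\right)\right)\right) = 28 \left(8 + \left(2 - 8\right)\right) = 28 \left(8 - 6\right) = 28 \cdot 2 = 56$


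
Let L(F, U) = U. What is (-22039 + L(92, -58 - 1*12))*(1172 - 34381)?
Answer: 734217781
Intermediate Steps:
(-22039 + L(92, -58 - 1*12))*(1172 - 34381) = (-22039 + (-58 - 1*12))*(1172 - 34381) = (-22039 + (-58 - 12))*(-33209) = (-22039 - 70)*(-33209) = -22109*(-33209) = 734217781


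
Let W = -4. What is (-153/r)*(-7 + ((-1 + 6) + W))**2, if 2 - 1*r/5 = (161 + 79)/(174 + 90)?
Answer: -5049/5 ≈ -1009.8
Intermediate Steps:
r = 60/11 (r = 10 - 5*(161 + 79)/(174 + 90) = 10 - 1200/264 = 10 - 5*10/11 = 10 - 50/11 = 60/11 ≈ 5.4545)
(-153/r)*(-7 + ((-1 + 6) + W))**2 = (-153/60/11)*(-7 + ((-1 + 6) - 4))**2 = (-153*11/60)*(-7 + (5 - 4))**2 = -561*(-7 + 1)**2/20 = -561/20*(-6)**2 = -561/20*36 = -5049/5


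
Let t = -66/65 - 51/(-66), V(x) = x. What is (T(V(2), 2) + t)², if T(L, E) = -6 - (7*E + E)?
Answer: 1011685249/2044900 ≈ 494.74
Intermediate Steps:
T(L, E) = -6 - 8*E
t = -347/1430 (t = -66*1/65 - 51*(-1/66) = -66/65 + 17/22 = -347/1430 ≈ -0.24266)
(T(V(2), 2) + t)² = ((-6 - 8*2) - 347/1430)² = ((-6 - 16) - 347/1430)² = (-22 - 347/1430)² = (-31807/1430)² = 1011685249/2044900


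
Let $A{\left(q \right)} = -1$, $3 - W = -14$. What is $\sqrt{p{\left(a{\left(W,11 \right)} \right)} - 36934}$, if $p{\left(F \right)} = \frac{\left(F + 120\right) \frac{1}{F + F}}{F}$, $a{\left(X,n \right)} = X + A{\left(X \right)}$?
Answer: $\frac{i \sqrt{2363759}}{8} \approx 192.18 i$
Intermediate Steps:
$W = 17$ ($W = 3 - -14 = 3 + 14 = 17$)
$a{\left(X,n \right)} = -1 + X$ ($a{\left(X,n \right)} = X - 1 = -1 + X$)
$p{\left(F \right)} = \frac{120 + F}{2 F^{2}}$ ($p{\left(F \right)} = \frac{\left(120 + F\right) \frac{1}{2 F}}{F} = \frac{\frac{1}{2} \frac{1}{F} \left(120 + F\right)}{F} = \frac{120 + F}{2 F^{2}}$)
$\sqrt{p{\left(a{\left(W,11 \right)} \right)} - 36934} = \sqrt{\frac{120 + \left(-1 + 17\right)}{2 \left(-1 + 17\right)^{2}} - 36934} = \sqrt{\frac{120 + 16}{2 \cdot 256} - 36934} = \sqrt{\frac{1}{2} \cdot \frac{1}{256} \cdot 136 - 36934} = \sqrt{\frac{17}{64} - 36934} = \sqrt{- \frac{2363759}{64}} = \frac{i \sqrt{2363759}}{8}$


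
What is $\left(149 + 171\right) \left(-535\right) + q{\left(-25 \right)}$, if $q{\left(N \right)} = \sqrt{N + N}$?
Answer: $-171200 + 5 i \sqrt{2} \approx -1.712 \cdot 10^{5} + 7.0711 i$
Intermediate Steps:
$q{\left(N \right)} = \sqrt{2} \sqrt{N}$ ($q{\left(N \right)} = \sqrt{2 N} = \sqrt{2} \sqrt{N}$)
$\left(149 + 171\right) \left(-535\right) + q{\left(-25 \right)} = \left(149 + 171\right) \left(-535\right) + \sqrt{2} \sqrt{-25} = 320 \left(-535\right) + \sqrt{2} \cdot 5 i = -171200 + 5 i \sqrt{2}$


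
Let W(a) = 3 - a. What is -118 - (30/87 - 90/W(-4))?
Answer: -21414/203 ≈ -105.49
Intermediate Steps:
-118 - (30/87 - 90/W(-4)) = -118 - (30/87 - 90/(3 - 1*(-4))) = -118 - (30*(1/87) - 90/(3 + 4)) = -118 - (10/29 - 90/7) = -118 - 1*(-2540/203) = -118 + 2540/203 = -21414/203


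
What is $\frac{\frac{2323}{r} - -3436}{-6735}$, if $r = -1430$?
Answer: $- \frac{4911157}{9631050} \approx -0.50993$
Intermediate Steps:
$\frac{\frac{2323}{r} - -3436}{-6735} = \frac{\frac{2323}{-1430} - -3436}{-6735} = \left(2323 \left(- \frac{1}{1430}\right) + 3436\right) \left(- \frac{1}{6735}\right) = \left(- \frac{2323}{1430} + 3436\right) \left(- \frac{1}{6735}\right) = \frac{4911157}{1430} \left(- \frac{1}{6735}\right) = - \frac{4911157}{9631050}$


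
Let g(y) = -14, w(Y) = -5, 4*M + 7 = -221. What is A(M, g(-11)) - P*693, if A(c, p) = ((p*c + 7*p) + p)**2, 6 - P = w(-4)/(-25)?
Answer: 2332883/5 ≈ 4.6658e+5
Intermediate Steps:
M = -57 (M = -7/4 + (1/4)*(-221) = -7/4 - 221/4 = -57)
P = 29/5 (P = 6 - (-5)/(-25) = 6 - (-5)*(-1)/25 = 6 - 1*1/5 = 6 - 1/5 = 29/5 ≈ 5.8000)
A(c, p) = (8*p + c*p)**2 (A(c, p) = ((c*p + 7*p) + p)**2 = ((7*p + c*p) + p)**2 = (8*p + c*p)**2)
A(M, g(-11)) - P*693 = (-14)**2*(8 - 57)**2 - 29*693/5 = 196*(-49)**2 - 1*20097/5 = 196*2401 - 20097/5 = 470596 - 20097/5 = 2332883/5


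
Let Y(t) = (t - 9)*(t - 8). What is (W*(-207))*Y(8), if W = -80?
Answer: 0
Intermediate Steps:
Y(t) = (-9 + t)*(-8 + t)
(W*(-207))*Y(8) = (-80*(-207))*(72 + 8² - 17*8) = 16560*(72 + 64 - 136) = 16560*0 = 0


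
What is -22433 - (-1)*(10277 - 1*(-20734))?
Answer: 8578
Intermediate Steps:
-22433 - (-1)*(10277 - 1*(-20734)) = -22433 - (-1)*(10277 + 20734) = -22433 - (-1)*31011 = -22433 - 1*(-31011) = -22433 + 31011 = 8578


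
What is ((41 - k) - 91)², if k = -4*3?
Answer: 1444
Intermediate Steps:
k = -12
((41 - k) - 91)² = ((41 - 1*(-12)) - 91)² = ((41 + 12) - 91)² = (53 - 91)² = (-38)² = 1444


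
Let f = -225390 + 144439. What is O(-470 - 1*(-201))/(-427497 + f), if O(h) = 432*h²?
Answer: -1953747/31778 ≈ -61.481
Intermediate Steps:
f = -80951
O(-470 - 1*(-201))/(-427497 + f) = (432*(-470 - 1*(-201))²)/(-427497 - 80951) = (432*(-470 + 201)²)/(-508448) = (432*(-269)²)*(-1/508448) = (432*72361)*(-1/508448) = 31259952*(-1/508448) = -1953747/31778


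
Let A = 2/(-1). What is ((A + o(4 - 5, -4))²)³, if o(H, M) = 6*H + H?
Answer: 531441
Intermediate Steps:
A = -2 (A = 2*(-1) = -2)
o(H, M) = 7*H
((A + o(4 - 5, -4))²)³ = ((-2 + 7*(4 - 5))²)³ = ((-2 + 7*(-1))²)³ = ((-2 - 7)²)³ = ((-9)²)³ = 81³ = 531441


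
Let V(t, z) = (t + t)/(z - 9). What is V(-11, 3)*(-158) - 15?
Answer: -1783/3 ≈ -594.33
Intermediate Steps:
V(t, z) = 2*t/(-9 + z) (V(t, z) = (2*t)/(-9 + z) = 2*t/(-9 + z))
V(-11, 3)*(-158) - 15 = (2*(-11)/(-9 + 3))*(-158) - 15 = (2*(-11)/(-6))*(-158) - 15 = (2*(-11)*(-⅙))*(-158) - 15 = (11/3)*(-158) - 15 = -1738/3 - 15 = -1783/3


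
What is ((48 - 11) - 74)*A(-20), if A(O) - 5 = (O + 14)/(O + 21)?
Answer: 37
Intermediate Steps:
A(O) = 5 + (14 + O)/(21 + O) (A(O) = 5 + (O + 14)/(O + 21) = 5 + (14 + O)/(21 + O))
((48 - 11) - 74)*A(-20) = ((48 - 11) - 74)*((119 + 6*(-20))/(21 - 20)) = (37 - 74)*((119 - 120)/1) = -37*(-1) = 37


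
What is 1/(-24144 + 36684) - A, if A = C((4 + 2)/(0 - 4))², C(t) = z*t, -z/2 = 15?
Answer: -25393499/12540 ≈ -2025.0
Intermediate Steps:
z = -30 (z = -2*15 = -30)
C(t) = -30*t
A = 2025 (A = (-30*(4 + 2)/(0 - 4))² = (-180/(-4))² = (-180*(-1)/4)² = (-30*(-3/2))² = 45² = 2025)
1/(-24144 + 36684) - A = 1/(-24144 + 36684) - 1*2025 = 1/12540 - 2025 = -25393499/12540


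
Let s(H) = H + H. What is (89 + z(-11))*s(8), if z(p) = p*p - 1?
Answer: 3344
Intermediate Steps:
z(p) = -1 + p² (z(p) = p² - 1 = -1 + p²)
s(H) = 2*H
(89 + z(-11))*s(8) = (89 + (-1 + (-11)²))*(2*8) = (89 + (-1 + 121))*16 = (89 + 120)*16 = 209*16 = 3344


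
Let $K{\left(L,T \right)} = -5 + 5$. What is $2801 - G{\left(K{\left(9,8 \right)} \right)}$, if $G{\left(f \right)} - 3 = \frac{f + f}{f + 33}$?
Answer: $2798$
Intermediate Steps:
$K{\left(L,T \right)} = 0$
$G{\left(f \right)} = 3 + \frac{2 f}{33 + f}$ ($G{\left(f \right)} = 3 + \frac{f + f}{f + 33} = 3 + \frac{2 f}{33 + f}$)
$2801 - G{\left(K{\left(9,8 \right)} \right)} = 2801 - \frac{99 + 5 \cdot 0}{33 + 0} = 2801 - \frac{99 + 0}{33} = 2801 - \frac{1}{33} \cdot 99 = 2801 - 3 = 2798$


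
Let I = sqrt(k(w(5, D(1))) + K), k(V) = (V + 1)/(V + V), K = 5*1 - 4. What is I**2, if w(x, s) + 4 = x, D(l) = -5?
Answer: 2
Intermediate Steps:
K = 1 (K = 5 - 4 = 1)
w(x, s) = -4 + x
k(V) = (1 + V)/(2*V) (k(V) = (1 + V)/((2*V)) = (1 + V)*(1/(2*V)) = (1 + V)/(2*V))
I = sqrt(2) (I = sqrt((1 + (-4 + 5))/(2*(-4 + 5)) + 1) = sqrt((1/2)*(1 + 1)/1 + 1) = sqrt((1/2)*1*2 + 1) = sqrt(1 + 1) = sqrt(2) ≈ 1.4142)
I**2 = (sqrt(2))**2 = 2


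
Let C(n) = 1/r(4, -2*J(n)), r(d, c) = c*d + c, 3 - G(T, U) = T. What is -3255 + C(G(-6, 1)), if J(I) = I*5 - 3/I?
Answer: -4361703/1340 ≈ -3255.0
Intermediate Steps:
G(T, U) = 3 - T
J(I) = -3/I + 5*I (J(I) = 5*I - 3/I = -3/I + 5*I)
r(d, c) = c + c*d
C(n) = 1/(-50*n + 30/n) (C(n) = 1/((-2*(-3/n + 5*n))*(1 + 4)) = 1/((-10*n + 6/n)*5) = 1/(-50*n + 30/n))
-3255 + C(G(-6, 1)) = -3255 + (3 - 1*(-6))/(10*(3 - 5*(3 - 1*(-6))²)) = -3255 + (3 + 6)/(10*(3 - 5*(3 + 6)²)) = -3255 + (⅒)*9/(3 - 5*9²) = -3255 + (⅒)*9/(3 - 5*81) = -3255 + (⅒)*9/(3 - 405) = -3255 + (⅒)*9/(-402) = -3255 + (⅒)*9*(-1/402) = -3255 - 3/1340 = -4361703/1340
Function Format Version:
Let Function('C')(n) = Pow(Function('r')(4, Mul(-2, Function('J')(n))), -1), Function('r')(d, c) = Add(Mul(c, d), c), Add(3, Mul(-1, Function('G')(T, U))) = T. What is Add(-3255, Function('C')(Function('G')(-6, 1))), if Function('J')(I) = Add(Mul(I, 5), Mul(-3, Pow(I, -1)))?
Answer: Rational(-4361703, 1340) ≈ -3255.0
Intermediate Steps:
Function('G')(T, U) = Add(3, Mul(-1, T))
Function('J')(I) = Add(Mul(-3, Pow(I, -1)), Mul(5, I)) (Function('J')(I) = Add(Mul(5, I), Mul(-3, Pow(I, -1))) = Add(Mul(-3, Pow(I, -1)), Mul(5, I)))
Function('r')(d, c) = Add(c, Mul(c, d))
Function('C')(n) = Pow(Add(Mul(-50, n), Mul(30, Pow(n, -1))), -1) (Function('C')(n) = Pow(Mul(Mul(-2, Add(Mul(-3, Pow(n, -1)), Mul(5, n))), Add(1, 4)), -1) = Pow(Mul(Add(Mul(-10, n), Mul(6, Pow(n, -1))), 5), -1) = Pow(Add(Mul(-50, n), Mul(30, Pow(n, -1))), -1))
Add(-3255, Function('C')(Function('G')(-6, 1))) = Add(-3255, Mul(Rational(1, 10), Add(3, Mul(-1, -6)), Pow(Add(3, Mul(-5, Pow(Add(3, Mul(-1, -6)), 2))), -1))) = Add(-3255, Mul(Rational(1, 10), Add(3, 6), Pow(Add(3, Mul(-5, Pow(Add(3, 6), 2))), -1))) = Add(-3255, Mul(Rational(1, 10), 9, Pow(Add(3, Mul(-5, Pow(9, 2))), -1))) = Add(-3255, Mul(Rational(1, 10), 9, Pow(Add(3, Mul(-5, 81)), -1))) = Add(-3255, Mul(Rational(1, 10), 9, Pow(Add(3, -405), -1))) = Add(-3255, Mul(Rational(1, 10), 9, Pow(-402, -1))) = Add(-3255, Mul(Rational(1, 10), 9, Rational(-1, 402))) = Add(-3255, Rational(-3, 1340)) = Rational(-4361703, 1340)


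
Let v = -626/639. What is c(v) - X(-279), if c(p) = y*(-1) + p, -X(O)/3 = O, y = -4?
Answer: -532913/639 ≈ -833.98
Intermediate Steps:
X(O) = -3*O
v = -626/639 (v = -626*1/639 = -626/639 ≈ -0.97966)
c(p) = 4 + p (c(p) = -4*(-1) + p = 4 + p)
c(v) - X(-279) = (4 - 626/639) - (-3)*(-279) = 1930/639 - 1*837 = 1930/639 - 837 = -532913/639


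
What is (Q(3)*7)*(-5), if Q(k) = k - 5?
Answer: 70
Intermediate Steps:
Q(k) = -5 + k
(Q(3)*7)*(-5) = ((-5 + 3)*7)*(-5) = -2*7*(-5) = -14*(-5) = 70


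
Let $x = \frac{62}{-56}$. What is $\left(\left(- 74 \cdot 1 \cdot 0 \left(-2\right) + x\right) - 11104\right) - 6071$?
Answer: $- \frac{480931}{28} \approx -17176.0$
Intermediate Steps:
$x = - \frac{31}{28}$ ($x = 62 \left(- \frac{1}{56}\right) = - \frac{31}{28} \approx -1.1071$)
$\left(\left(- 74 \cdot 1 \cdot 0 \left(-2\right) + x\right) - 11104\right) - 6071 = \left(\left(- 74 \cdot 1 \cdot 0 \left(-2\right) - \frac{31}{28}\right) - 11104\right) - 6071 = \left(\left(- 74 \cdot 0 \left(-2\right) - \frac{31}{28}\right) - 11104\right) - 6071 = \left(\left(\left(-74\right) 0 - \frac{31}{28}\right) - 11104\right) - 6071 = \left(\left(0 - \frac{31}{28}\right) - 11104\right) - 6071 = \left(- \frac{31}{28} - 11104\right) - 6071 = - \frac{310943}{28} - 6071 = - \frac{480931}{28}$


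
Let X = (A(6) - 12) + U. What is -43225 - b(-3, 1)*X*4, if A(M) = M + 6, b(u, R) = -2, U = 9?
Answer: -43153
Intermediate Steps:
A(M) = 6 + M
X = 9 (X = ((6 + 6) - 12) + 9 = (12 - 12) + 9 = 0 + 9 = 9)
-43225 - b(-3, 1)*X*4 = -43225 - (-2*9)*4 = -43225 - (-18)*4 = -43225 - 1*(-72) = -43225 + 72 = -43153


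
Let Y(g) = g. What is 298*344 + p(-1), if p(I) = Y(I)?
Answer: 102511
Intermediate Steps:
p(I) = I
298*344 + p(-1) = 298*344 - 1 = 102512 - 1 = 102511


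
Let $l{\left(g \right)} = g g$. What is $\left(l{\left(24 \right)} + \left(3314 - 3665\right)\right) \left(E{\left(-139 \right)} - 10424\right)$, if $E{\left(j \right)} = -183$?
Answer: $-2386575$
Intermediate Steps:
$l{\left(g \right)} = g^{2}$
$\left(l{\left(24 \right)} + \left(3314 - 3665\right)\right) \left(E{\left(-139 \right)} - 10424\right) = \left(24^{2} + \left(3314 - 3665\right)\right) \left(-183 - 10424\right) = \left(576 + \left(3314 - 3665\right)\right) \left(-10607\right) = \left(576 - 351\right) \left(-10607\right) = 225 \left(-10607\right) = -2386575$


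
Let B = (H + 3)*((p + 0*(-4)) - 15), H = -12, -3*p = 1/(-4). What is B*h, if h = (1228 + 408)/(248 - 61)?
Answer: 219633/187 ≈ 1174.5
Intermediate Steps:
p = 1/12 (p = -1/3/(-4) = -1/3*(-1/4) = 1/12 ≈ 0.083333)
h = 1636/187 ≈ 8.7487
B = 537/4 (B = (-12 + 3)*((1/12 + 0*(-4)) - 15) = -9*((1/12 + 0) - 15) = -9*(1/12 - 15) = -9*(-179/12) = 537/4 ≈ 134.25)
B*h = (537/4)*(1636/187) = 219633/187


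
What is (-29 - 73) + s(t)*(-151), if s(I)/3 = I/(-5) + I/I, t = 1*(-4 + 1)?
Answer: -4134/5 ≈ -826.80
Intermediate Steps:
t = -3 (t = 1*(-3) = -3)
s(I) = 3 - 3*I/5 (s(I) = 3*(I/(-5) + I/I) = 3*(I*(-1/5) + 1) = 3*(-I/5 + 1) = 3*(1 - I/5) = 3 - 3*I/5)
(-29 - 73) + s(t)*(-151) = (-29 - 73) + (3 - 3/5*(-3))*(-151) = -102 + (3 + 9/5)*(-151) = -102 + (24/5)*(-151) = -102 - 3624/5 = -4134/5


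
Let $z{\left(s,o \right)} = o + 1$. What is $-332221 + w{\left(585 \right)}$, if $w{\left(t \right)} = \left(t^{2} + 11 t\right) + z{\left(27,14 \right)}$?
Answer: $16454$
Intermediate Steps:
$z{\left(s,o \right)} = 1 + o$
$w{\left(t \right)} = 15 + t^{2} + 11 t$ ($w{\left(t \right)} = \left(t^{2} + 11 t\right) + \left(1 + 14\right) = \left(t^{2} + 11 t\right) + 15 = 15 + t^{2} + 11 t$)
$-332221 + w{\left(585 \right)} = -332221 + \left(15 + 585^{2} + 11 \cdot 585\right) = -332221 + \left(15 + 342225 + 6435\right) = -332221 + 348675 = 16454$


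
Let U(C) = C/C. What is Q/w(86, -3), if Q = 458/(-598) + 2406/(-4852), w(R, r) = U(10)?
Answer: -915251/725374 ≈ -1.2618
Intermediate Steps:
U(C) = 1
w(R, r) = 1
Q = -915251/725374 (Q = 458*(-1/598) + 2406*(-1/4852) = -229/299 - 1203/2426 = -915251/725374 ≈ -1.2618)
Q/w(86, -3) = -915251/725374/1 = -915251/725374*1 = -915251/725374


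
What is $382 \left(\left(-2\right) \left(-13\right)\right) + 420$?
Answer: $10352$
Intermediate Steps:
$382 \left(\left(-2\right) \left(-13\right)\right) + 420 = 382 \cdot 26 + 420 = 9932 + 420 = 10352$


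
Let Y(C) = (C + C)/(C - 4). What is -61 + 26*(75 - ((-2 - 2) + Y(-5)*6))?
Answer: 5459/3 ≈ 1819.7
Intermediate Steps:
Y(C) = 2*C/(-4 + C) (Y(C) = (2*C)/(-4 + C) = 2*C/(-4 + C))
-61 + 26*(75 - ((-2 - 2) + Y(-5)*6)) = -61 + 26*(75 - ((-2 - 2) + (2*(-5)/(-4 - 5))*6)) = -61 + 26*(75 - (-4 + (2*(-5)/(-9))*6)) = -61 + 26*(75 - (-4 + (2*(-5)*(-1/9))*6)) = -61 + 26*(75 - (-4 + (10/9)*6)) = -61 + 26*(75 - (-4 + 20/3)) = -61 + 26*(75 - 1*8/3) = -61 + 26*(75 - 8/3) = -61 + 26*(217/3) = -61 + 5642/3 = 5459/3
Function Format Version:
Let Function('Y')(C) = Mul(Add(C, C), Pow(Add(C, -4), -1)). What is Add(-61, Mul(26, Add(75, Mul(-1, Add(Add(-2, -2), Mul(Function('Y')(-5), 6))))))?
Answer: Rational(5459, 3) ≈ 1819.7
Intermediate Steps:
Function('Y')(C) = Mul(2, C, Pow(Add(-4, C), -1)) (Function('Y')(C) = Mul(Mul(2, C), Pow(Add(-4, C), -1)) = Mul(2, C, Pow(Add(-4, C), -1)))
Add(-61, Mul(26, Add(75, Mul(-1, Add(Add(-2, -2), Mul(Function('Y')(-5), 6)))))) = Add(-61, Mul(26, Add(75, Mul(-1, Add(Add(-2, -2), Mul(Mul(2, -5, Pow(Add(-4, -5), -1)), 6)))))) = Add(-61, Mul(26, Add(75, Mul(-1, Add(-4, Mul(Mul(2, -5, Pow(-9, -1)), 6)))))) = Add(-61, Mul(26, Add(75, Mul(-1, Add(-4, Mul(Mul(2, -5, Rational(-1, 9)), 6)))))) = Add(-61, Mul(26, Add(75, Mul(-1, Add(-4, Mul(Rational(10, 9), 6)))))) = Add(-61, Mul(26, Add(75, Mul(-1, Add(-4, Rational(20, 3)))))) = Add(-61, Mul(26, Add(75, Mul(-1, Rational(8, 3))))) = Add(-61, Mul(26, Add(75, Rational(-8, 3)))) = Add(-61, Mul(26, Rational(217, 3))) = Add(-61, Rational(5642, 3)) = Rational(5459, 3)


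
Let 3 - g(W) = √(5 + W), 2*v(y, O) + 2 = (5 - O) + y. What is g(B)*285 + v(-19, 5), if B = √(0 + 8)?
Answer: 1689/2 - 285*√(5 + 2*√2) ≈ 47.089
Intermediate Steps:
B = 2*√2 (B = √8 = 2*√2 ≈ 2.8284)
v(y, O) = 3/2 + y/2 - O/2 (v(y, O) = -1 + ((5 - O) + y)/2 = -1 + (5 + y - O)/2 = -1 + (5/2 + y/2 - O/2) = 3/2 + y/2 - O/2)
g(W) = 3 - √(5 + W)
g(B)*285 + v(-19, 5) = (3 - √(5 + 2*√2))*285 + (3/2 + (½)*(-19) - ½*5) = (855 - 285*√(5 + 2*√2)) + (3/2 - 19/2 - 5/2) = (855 - 285*√(5 + 2*√2)) - 21/2 = 1689/2 - 285*√(5 + 2*√2)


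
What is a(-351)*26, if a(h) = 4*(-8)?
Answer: -832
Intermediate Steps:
a(h) = -32
a(-351)*26 = -32*26 = -832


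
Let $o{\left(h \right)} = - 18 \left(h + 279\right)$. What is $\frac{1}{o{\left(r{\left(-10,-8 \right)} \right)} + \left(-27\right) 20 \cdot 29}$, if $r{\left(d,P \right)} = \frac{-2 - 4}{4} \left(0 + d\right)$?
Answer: $- \frac{1}{20952} \approx -4.7728 \cdot 10^{-5}$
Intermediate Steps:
$r{\left(d,P \right)} = - \frac{3 d}{2}$ ($r{\left(d,P \right)} = \left(-6\right) \frac{1}{4} d = - \frac{3 d}{2}$)
$o{\left(h \right)} = -5022 - 18 h$ ($o{\left(h \right)} = - 18 \left(279 + h\right) = -5022 - 18 h$)
$\frac{1}{o{\left(r{\left(-10,-8 \right)} \right)} + \left(-27\right) 20 \cdot 29} = \frac{1}{\left(-5022 - 18 \left(\left(- \frac{3}{2}\right) \left(-10\right)\right)\right) + \left(-27\right) 20 \cdot 29} = \frac{1}{\left(-5022 - 270\right) - 15660} = \frac{1}{-5292 - 15660} = \frac{1}{-20952} = - \frac{1}{20952}$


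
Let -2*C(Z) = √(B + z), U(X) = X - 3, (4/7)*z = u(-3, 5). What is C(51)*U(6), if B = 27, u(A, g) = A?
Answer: -3*√87/4 ≈ -6.9955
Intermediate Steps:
z = -21/4 (z = (7/4)*(-3) = -21/4 ≈ -5.2500)
U(X) = -3 + X
C(Z) = -√87/4 (C(Z) = -√(27 - 21/4)/2 = -√87/4)
C(51)*U(6) = (-√87/4)*(-3 + 6) = -√87/4*3 = -3*√87/4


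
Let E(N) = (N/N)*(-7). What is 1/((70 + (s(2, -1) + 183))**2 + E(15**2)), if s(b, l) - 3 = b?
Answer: 1/66557 ≈ 1.5025e-5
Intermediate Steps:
s(b, l) = 3 + b
E(N) = -7 (E(N) = 1*(-7) = -7)
1/((70 + (s(2, -1) + 183))**2 + E(15**2)) = 1/((70 + ((3 + 2) + 183))**2 - 7) = 1/((70 + (5 + 183))**2 - 7) = 1/((70 + 188)**2 - 7) = 1/(258**2 - 7) = 1/(66564 - 7) = 1/66557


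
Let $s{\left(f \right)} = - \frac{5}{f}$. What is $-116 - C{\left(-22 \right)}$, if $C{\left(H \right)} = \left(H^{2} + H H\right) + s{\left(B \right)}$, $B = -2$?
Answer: $- \frac{2173}{2} \approx -1086.5$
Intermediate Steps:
$C{\left(H \right)} = \frac{5}{2} + 2 H^{2}$ ($C{\left(H \right)} = \left(H^{2} + H H\right) - \frac{5}{-2} = \left(H^{2} + H^{2}\right) - - \frac{5}{2} = 2 H^{2} + \frac{5}{2} = \frac{5}{2} + 2 H^{2}$)
$-116 - C{\left(-22 \right)} = -116 - \left(\frac{5}{2} + 2 \left(-22\right)^{2}\right) = -116 - \left(\frac{5}{2} + 2 \cdot 484\right) = -116 - \left(\frac{5}{2} + 968\right) = -116 - \frac{1941}{2} = - \frac{2173}{2}$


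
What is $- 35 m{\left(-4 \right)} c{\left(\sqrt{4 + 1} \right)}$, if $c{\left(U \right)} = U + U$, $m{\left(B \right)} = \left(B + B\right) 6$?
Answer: $3360 \sqrt{5} \approx 7513.2$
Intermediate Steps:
$m{\left(B \right)} = 12 B$ ($m{\left(B \right)} = 2 B 6 = 12 B$)
$c{\left(U \right)} = 2 U$
$- 35 m{\left(-4 \right)} c{\left(\sqrt{4 + 1} \right)} = - 35 \cdot 12 \left(-4\right) 2 \sqrt{4 + 1} = \left(-35\right) \left(-48\right) 2 \sqrt{5} = 1680 \cdot 2 \sqrt{5} = 3360 \sqrt{5}$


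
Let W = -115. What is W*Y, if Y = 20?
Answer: -2300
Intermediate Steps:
W*Y = -115*20 = -2300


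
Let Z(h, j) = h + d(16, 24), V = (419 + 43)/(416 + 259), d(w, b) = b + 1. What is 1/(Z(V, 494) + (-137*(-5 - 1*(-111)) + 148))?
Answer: -225/3228371 ≈ -6.9695e-5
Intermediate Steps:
d(w, b) = 1 + b
V = 154/225 (V = 462/675 = 462*(1/675) = 154/225 ≈ 0.68444)
Z(h, j) = 25 + h (Z(h, j) = h + (1 + 24) = h + 25 = 25 + h)
1/(Z(V, 494) + (-137*(-5 - 1*(-111)) + 148)) = 1/((25 + 154/225) + (-137*(-5 - 1*(-111)) + 148)) = 1/(5779/225 + (-137*(-5 + 111) + 148)) = 1/(5779/225 + (-137*106 + 148)) = 1/(5779/225 + (-14522 + 148)) = 1/(5779/225 - 14374) = 1/(-3228371/225) = -225/3228371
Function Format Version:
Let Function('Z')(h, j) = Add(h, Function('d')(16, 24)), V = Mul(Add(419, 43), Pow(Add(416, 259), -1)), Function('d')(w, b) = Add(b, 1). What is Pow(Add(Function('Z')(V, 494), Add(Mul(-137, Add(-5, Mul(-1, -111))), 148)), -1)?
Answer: Rational(-225, 3228371) ≈ -6.9695e-5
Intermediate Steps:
Function('d')(w, b) = Add(1, b)
V = Rational(154, 225) (V = Mul(462, Pow(675, -1)) = Mul(462, Rational(1, 675)) = Rational(154, 225) ≈ 0.68444)
Function('Z')(h, j) = Add(25, h) (Function('Z')(h, j) = Add(h, Add(1, 24)) = Add(h, 25) = Add(25, h))
Pow(Add(Function('Z')(V, 494), Add(Mul(-137, Add(-5, Mul(-1, -111))), 148)), -1) = Pow(Add(Add(25, Rational(154, 225)), Add(Mul(-137, Add(-5, Mul(-1, -111))), 148)), -1) = Pow(Add(Rational(5779, 225), Add(Mul(-137, Add(-5, 111)), 148)), -1) = Pow(Add(Rational(5779, 225), Add(Mul(-137, 106), 148)), -1) = Pow(Add(Rational(5779, 225), Add(-14522, 148)), -1) = Pow(Add(Rational(5779, 225), -14374), -1) = Pow(Rational(-3228371, 225), -1) = Rational(-225, 3228371)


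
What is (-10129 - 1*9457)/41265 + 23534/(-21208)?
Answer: -99036457/62510580 ≈ -1.5843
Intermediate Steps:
(-10129 - 1*9457)/41265 + 23534/(-21208) = (-10129 - 9457)*(1/41265) + 23534*(-1/21208) = -19586*1/41265 - 11767/10604 = -2798/5895 - 11767/10604 = -99036457/62510580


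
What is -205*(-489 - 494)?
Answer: 201515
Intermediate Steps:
-205*(-489 - 494) = -205*(-983) = 201515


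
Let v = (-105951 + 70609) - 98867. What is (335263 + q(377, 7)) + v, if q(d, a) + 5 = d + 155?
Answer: 201581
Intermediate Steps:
q(d, a) = 150 + d (q(d, a) = -5 + (d + 155) = -5 + (155 + d) = 150 + d)
v = -134209 (v = -35342 - 98867 = -134209)
(335263 + q(377, 7)) + v = (335263 + (150 + 377)) - 134209 = (335263 + 527) - 134209 = 335790 - 134209 = 201581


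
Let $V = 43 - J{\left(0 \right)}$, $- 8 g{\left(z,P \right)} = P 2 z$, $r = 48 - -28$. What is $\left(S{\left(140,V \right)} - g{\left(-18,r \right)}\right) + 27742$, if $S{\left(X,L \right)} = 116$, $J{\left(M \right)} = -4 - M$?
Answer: $27516$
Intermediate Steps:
$r = 76$ ($r = 48 + 28 = 76$)
$g{\left(z,P \right)} = - \frac{P z}{4}$ ($g{\left(z,P \right)} = - \frac{P 2 z}{8} = - \frac{2 P z}{8} = - \frac{P z}{4}$)
$V = 47$ ($V = 43 - \left(-4 - 0\right) = 43 - \left(-4 + 0\right) = 43 - -4 = 43 + 4 = 47$)
$\left(S{\left(140,V \right)} - g{\left(-18,r \right)}\right) + 27742 = \left(116 - \left(- \frac{1}{4}\right) 76 \left(-18\right)\right) + 27742 = \left(116 - 342\right) + 27742 = -226 + 27742 = 27516$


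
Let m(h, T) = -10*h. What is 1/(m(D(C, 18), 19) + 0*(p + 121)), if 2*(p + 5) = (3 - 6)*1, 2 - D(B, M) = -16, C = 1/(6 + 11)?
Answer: -1/180 ≈ -0.0055556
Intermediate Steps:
C = 1/17 ≈ 0.058824
D(B, M) = 18 (D(B, M) = 2 - 1*(-16) = 2 + 16 = 18)
p = -13/2 (p = -5 + ((3 - 6)*1)/2 = -5 + (-3*1)/2 = -5 + (½)*(-3) = -5 - 3/2 = -13/2 ≈ -6.5000)
1/(m(D(C, 18), 19) + 0*(p + 121)) = 1/(-10*18 + 0*(-13/2 + 121)) = 1/(-180 + 0*(229/2)) = 1/(-180 + 0) = 1/(-180) = -1/180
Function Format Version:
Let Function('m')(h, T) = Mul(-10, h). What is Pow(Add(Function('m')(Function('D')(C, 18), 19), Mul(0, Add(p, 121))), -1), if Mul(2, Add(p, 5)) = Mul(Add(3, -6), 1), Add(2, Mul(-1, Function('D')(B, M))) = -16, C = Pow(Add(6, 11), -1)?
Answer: Rational(-1, 180) ≈ -0.0055556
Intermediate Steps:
C = Rational(1, 17) (C = Pow(17, -1) = Rational(1, 17) ≈ 0.058824)
Function('D')(B, M) = 18 (Function('D')(B, M) = Add(2, Mul(-1, -16)) = Add(2, 16) = 18)
p = Rational(-13, 2) (p = Add(-5, Mul(Rational(1, 2), Mul(Add(3, -6), 1))) = Add(-5, Mul(Rational(1, 2), Mul(-3, 1))) = Add(-5, Mul(Rational(1, 2), -3)) = Add(-5, Rational(-3, 2)) = Rational(-13, 2) ≈ -6.5000)
Pow(Add(Function('m')(Function('D')(C, 18), 19), Mul(0, Add(p, 121))), -1) = Pow(Add(Mul(-10, 18), Mul(0, Add(Rational(-13, 2), 121))), -1) = Pow(Add(-180, Mul(0, Rational(229, 2))), -1) = Pow(Add(-180, 0), -1) = Pow(-180, -1) = Rational(-1, 180)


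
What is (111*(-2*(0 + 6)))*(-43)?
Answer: 57276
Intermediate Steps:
(111*(-2*(0 + 6)))*(-43) = (111*(-2*6))*(-43) = (111*(-12))*(-43) = -1332*(-43) = 57276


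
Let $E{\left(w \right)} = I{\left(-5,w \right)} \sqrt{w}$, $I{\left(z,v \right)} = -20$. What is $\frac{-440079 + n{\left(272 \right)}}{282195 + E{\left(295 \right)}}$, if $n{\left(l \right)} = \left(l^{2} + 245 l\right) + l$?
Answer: $- \frac{16885589337}{15926780005} - \frac{1196732 \sqrt{295}}{15926780005} \approx -1.0615$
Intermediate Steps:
$n{\left(l \right)} = l^{2} + 246 l$
$E{\left(w \right)} = - 20 \sqrt{w}$
$\frac{-440079 + n{\left(272 \right)}}{282195 + E{\left(295 \right)}} = \frac{-440079 + 272 \left(246 + 272\right)}{282195 - 20 \sqrt{295}} = \frac{-440079 + 272 \cdot 518}{282195 - 20 \sqrt{295}} = \frac{-440079 + 140896}{282195 - 20 \sqrt{295}} = - \frac{299183}{282195 - 20 \sqrt{295}}$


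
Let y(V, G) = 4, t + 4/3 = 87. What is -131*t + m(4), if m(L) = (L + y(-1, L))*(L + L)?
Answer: -33475/3 ≈ -11158.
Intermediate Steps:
t = 257/3 (t = -4/3 + 87 = 257/3 ≈ 85.667)
m(L) = 2*L*(4 + L) (m(L) = (L + 4)*(L + L) = (4 + L)*(2*L) = 2*L*(4 + L))
-131*t + m(4) = -131*257/3 + 2*4*(4 + 4) = -33667/3 + 2*4*8 = -33667/3 + 64 = -33475/3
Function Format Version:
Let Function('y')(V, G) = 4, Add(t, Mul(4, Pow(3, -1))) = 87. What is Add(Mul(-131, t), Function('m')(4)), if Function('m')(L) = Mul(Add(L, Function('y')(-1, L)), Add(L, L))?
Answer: Rational(-33475, 3) ≈ -11158.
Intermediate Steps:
t = Rational(257, 3) (t = Add(Rational(-4, 3), 87) = Rational(257, 3) ≈ 85.667)
Function('m')(L) = Mul(2, L, Add(4, L)) (Function('m')(L) = Mul(Add(L, 4), Add(L, L)) = Mul(Add(4, L), Mul(2, L)) = Mul(2, L, Add(4, L)))
Add(Mul(-131, t), Function('m')(4)) = Add(Mul(-131, Rational(257, 3)), Mul(2, 4, Add(4, 4))) = Add(Rational(-33667, 3), Mul(2, 4, 8)) = Add(Rational(-33667, 3), 64) = Rational(-33475, 3)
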